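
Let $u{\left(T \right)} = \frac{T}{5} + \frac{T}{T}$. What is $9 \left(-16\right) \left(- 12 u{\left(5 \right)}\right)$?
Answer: $3456$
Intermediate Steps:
$u{\left(T \right)} = 1 + \frac{T}{5}$ ($u{\left(T \right)} = T \frac{1}{5} + 1 = \frac{T}{5} + 1 = 1 + \frac{T}{5}$)
$9 \left(-16\right) \left(- 12 u{\left(5 \right)}\right) = 9 \left(-16\right) \left(- 12 \left(1 + \frac{1}{5} \cdot 5\right)\right) = - 144 \left(- 12 \left(1 + 1\right)\right) = - 144 \left(\left(-12\right) 2\right) = \left(-144\right) \left(-24\right) = 3456$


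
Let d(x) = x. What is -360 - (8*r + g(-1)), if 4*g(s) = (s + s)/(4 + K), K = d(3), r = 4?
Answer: -5487/14 ≈ -391.93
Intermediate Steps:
K = 3
g(s) = s/14 (g(s) = ((s + s)/(4 + 3))/4 = ((2*s)/7)/4 = ((2*s)*(⅐))/4 = (2*s/7)/4 = s/14)
-360 - (8*r + g(-1)) = -360 - (8*4 + (1/14)*(-1)) = -360 - (32 - 1/14) = -360 - 1*447/14 = -360 - 447/14 = -5487/14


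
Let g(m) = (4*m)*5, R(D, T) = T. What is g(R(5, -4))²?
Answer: 6400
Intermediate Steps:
g(m) = 20*m
g(R(5, -4))² = (20*(-4))² = (-80)² = 6400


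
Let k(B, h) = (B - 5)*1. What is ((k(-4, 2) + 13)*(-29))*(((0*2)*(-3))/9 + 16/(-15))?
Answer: 1856/15 ≈ 123.73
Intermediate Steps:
k(B, h) = -5 + B (k(B, h) = (-5 + B)*1 = -5 + B)
((k(-4, 2) + 13)*(-29))*(((0*2)*(-3))/9 + 16/(-15)) = (((-5 - 4) + 13)*(-29))*(((0*2)*(-3))/9 + 16/(-15)) = ((-9 + 13)*(-29))*((0*(-3))*(⅑) + 16*(-1/15)) = (4*(-29))*(0*(⅑) - 16/15) = -116*(0 - 16/15) = -116*(-16/15) = 1856/15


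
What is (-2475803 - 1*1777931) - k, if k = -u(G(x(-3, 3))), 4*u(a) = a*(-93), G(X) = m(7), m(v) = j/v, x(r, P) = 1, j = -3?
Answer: -119104273/28 ≈ -4.2537e+6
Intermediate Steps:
m(v) = -3/v
G(X) = -3/7
u(a) = -93*a/4 (u(a) = (a*(-93))/4 = (-93*a)/4 = -93*a/4)
k = -279/28 (k = -(-93)*(-3)/(4*7) = -1*279/28 = -279/28 ≈ -9.9643)
(-2475803 - 1*1777931) - k = (-2475803 - 1*1777931) - 1*(-279/28) = (-2475803 - 1777931) + 279/28 = -4253734 + 279/28 = -119104273/28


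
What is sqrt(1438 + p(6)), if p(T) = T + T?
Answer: 5*sqrt(58) ≈ 38.079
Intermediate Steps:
p(T) = 2*T
sqrt(1438 + p(6)) = sqrt(1438 + 2*6) = sqrt(1438 + 12) = sqrt(1450) = 5*sqrt(58)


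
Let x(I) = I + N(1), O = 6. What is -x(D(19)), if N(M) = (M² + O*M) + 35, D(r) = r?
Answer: -61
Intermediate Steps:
N(M) = 35 + M² + 6*M (N(M) = (M² + 6*M) + 35 = 35 + M² + 6*M)
x(I) = 42 + I (x(I) = I + (35 + 1² + 6*1) = I + (35 + 1 + 6) = I + 42 = 42 + I)
-x(D(19)) = -(42 + 19) = -1*61 = -61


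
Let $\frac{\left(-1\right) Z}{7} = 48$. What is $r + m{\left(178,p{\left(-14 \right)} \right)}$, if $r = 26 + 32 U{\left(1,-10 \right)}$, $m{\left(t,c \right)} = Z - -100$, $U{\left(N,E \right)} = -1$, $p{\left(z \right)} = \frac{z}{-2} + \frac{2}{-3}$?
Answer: $-242$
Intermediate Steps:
$p{\left(z \right)} = - \frac{2}{3} - \frac{z}{2}$ ($p{\left(z \right)} = z \left(- \frac{1}{2}\right) + 2 \left(- \frac{1}{3}\right) = - \frac{z}{2} - \frac{2}{3} = - \frac{2}{3} - \frac{z}{2}$)
$Z = -336$ ($Z = \left(-7\right) 48 = -336$)
$m{\left(t,c \right)} = -236$ ($m{\left(t,c \right)} = -336 - -100 = -336 + 100 = -236$)
$r = -6$ ($r = 26 + 32 \left(-1\right) = 26 - 32 = -6$)
$r + m{\left(178,p{\left(-14 \right)} \right)} = -6 - 236 = -242$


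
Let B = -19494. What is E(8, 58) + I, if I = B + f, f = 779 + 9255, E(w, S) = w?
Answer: -9452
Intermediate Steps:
f = 10034
I = -9460 (I = -19494 + 10034 = -9460)
E(8, 58) + I = 8 - 9460 = -9452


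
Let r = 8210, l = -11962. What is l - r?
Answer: -20172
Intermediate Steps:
l - r = -11962 - 1*8210 = -11962 - 8210 = -20172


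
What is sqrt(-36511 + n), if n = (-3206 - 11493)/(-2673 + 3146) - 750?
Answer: 4*I*sqrt(521457431)/473 ≈ 193.11*I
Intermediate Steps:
n = -369449/473 (n = -14699/473 - 750 = -369449/473 ≈ -781.08)
sqrt(-36511 + n) = sqrt(-36511 - 369449/473) = sqrt(-17639152/473) = 4*I*sqrt(521457431)/473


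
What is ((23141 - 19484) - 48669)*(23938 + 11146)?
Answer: -1579201008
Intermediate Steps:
((23141 - 19484) - 48669)*(23938 + 11146) = (3657 - 48669)*35084 = -45012*35084 = -1579201008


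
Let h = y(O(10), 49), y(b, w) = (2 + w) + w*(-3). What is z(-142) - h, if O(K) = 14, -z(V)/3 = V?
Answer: 522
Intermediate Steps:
z(V) = -3*V
y(b, w) = 2 - 2*w (y(b, w) = (2 + w) - 3*w = 2 - 2*w)
h = -96 (h = 2 - 2*49 = 2 - 98 = -96)
z(-142) - h = -3*(-142) - 1*(-96) = 426 + 96 = 522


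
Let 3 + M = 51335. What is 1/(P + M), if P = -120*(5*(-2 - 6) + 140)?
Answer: 1/39332 ≈ 2.5425e-5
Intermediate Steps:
M = 51332 (M = -3 + 51335 = 51332)
P = -12000 (P = -120*(5*(-8) + 140) = -120*(-40 + 140) = -120*100 = -12000)
1/(P + M) = 1/(-12000 + 51332) = 1/39332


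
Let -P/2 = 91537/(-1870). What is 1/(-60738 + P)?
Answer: -935/56698493 ≈ -1.6491e-5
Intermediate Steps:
P = 91537/935 (P = -183074/(-1870) = -183074*(-1)/1870 = -2*(-91537/1870) = 91537/935 ≈ 97.901)
1/(-60738 + P) = 1/(-60738 + 91537/935) = 1/(-56698493/935) = -935/56698493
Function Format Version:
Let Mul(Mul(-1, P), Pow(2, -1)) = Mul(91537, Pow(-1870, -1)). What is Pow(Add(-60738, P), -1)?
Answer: Rational(-935, 56698493) ≈ -1.6491e-5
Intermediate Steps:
P = Rational(91537, 935) (P = Mul(-2, Mul(91537, Pow(-1870, -1))) = Mul(-2, Mul(91537, Rational(-1, 1870))) = Mul(-2, Rational(-91537, 1870)) = Rational(91537, 935) ≈ 97.901)
Pow(Add(-60738, P), -1) = Pow(Add(-60738, Rational(91537, 935)), -1) = Pow(Rational(-56698493, 935), -1) = Rational(-935, 56698493)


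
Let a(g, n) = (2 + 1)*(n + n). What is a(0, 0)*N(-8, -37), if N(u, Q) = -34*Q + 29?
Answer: 0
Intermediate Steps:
a(g, n) = 6*n (a(g, n) = 3*(2*n) = 6*n)
N(u, Q) = 29 - 34*Q
a(0, 0)*N(-8, -37) = (6*0)*(29 - 34*(-37)) = 0*(29 + 1258) = 0*1287 = 0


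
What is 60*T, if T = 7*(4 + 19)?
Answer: 9660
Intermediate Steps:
T = 161 (T = 7*23 = 161)
60*T = 60*161 = 9660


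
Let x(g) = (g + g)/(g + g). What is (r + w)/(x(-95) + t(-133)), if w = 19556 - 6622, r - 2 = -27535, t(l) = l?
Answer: 14599/132 ≈ 110.60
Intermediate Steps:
r = -27533 (r = 2 - 27535 = -27533)
w = 12934
x(g) = 1 (x(g) = (2*g)/((2*g)) = (2*g)*(1/(2*g)) = 1)
(r + w)/(x(-95) + t(-133)) = (-27533 + 12934)/(1 - 133) = -14599/(-132) = -14599*(-1/132) = 14599/132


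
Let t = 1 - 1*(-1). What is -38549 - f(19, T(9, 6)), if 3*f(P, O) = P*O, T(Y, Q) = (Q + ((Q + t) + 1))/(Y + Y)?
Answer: -693977/18 ≈ -38554.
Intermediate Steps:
t = 2 (t = 1 + 1 = 2)
T(Y, Q) = (3 + 2*Q)/(2*Y) (T(Y, Q) = (Q + ((Q + 2) + 1))/(Y + Y) = (Q + ((2 + Q) + 1))/((2*Y)) = (Q + (3 + Q))*(1/(2*Y)) = (3 + 2*Q)*(1/(2*Y)) = (3 + 2*Q)/(2*Y))
f(P, O) = O*P/3 (f(P, O) = (P*O)/3 = (O*P)/3 = O*P/3)
-38549 - f(19, T(9, 6)) = -38549 - (3/2 + 6)/9*19/3 = -38549 - (1/9)*(15/2)*19/3 = -38549 - 5*19/(3*6) = -38549 - 1*95/18 = -38549 - 95/18 = -693977/18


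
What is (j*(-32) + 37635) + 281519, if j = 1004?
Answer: 287026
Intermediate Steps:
(j*(-32) + 37635) + 281519 = (1004*(-32) + 37635) + 281519 = (-32128 + 37635) + 281519 = 5507 + 281519 = 287026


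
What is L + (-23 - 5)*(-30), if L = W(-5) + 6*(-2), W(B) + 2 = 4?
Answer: 830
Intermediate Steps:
W(B) = 2 (W(B) = -2 + 4 = 2)
L = -10 (L = 2 + 6*(-2) = 2 - 12 = -10)
L + (-23 - 5)*(-30) = -10 + (-23 - 5)*(-30) = -10 - 28*(-30) = -10 + 840 = 830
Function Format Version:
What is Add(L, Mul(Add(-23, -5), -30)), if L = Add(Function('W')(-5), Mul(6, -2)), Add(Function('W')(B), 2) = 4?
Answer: 830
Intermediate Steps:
Function('W')(B) = 2 (Function('W')(B) = Add(-2, 4) = 2)
L = -10 (L = Add(2, Mul(6, -2)) = Add(2, -12) = -10)
Add(L, Mul(Add(-23, -5), -30)) = Add(-10, Mul(Add(-23, -5), -30)) = Add(-10, Mul(-28, -30)) = Add(-10, 840) = 830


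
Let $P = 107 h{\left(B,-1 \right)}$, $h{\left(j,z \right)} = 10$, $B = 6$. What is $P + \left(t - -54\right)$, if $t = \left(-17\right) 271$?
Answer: $-3483$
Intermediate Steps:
$t = -4607$
$P = 1070$ ($P = 107 \cdot 10 = 1070$)
$P + \left(t - -54\right) = 1070 - 4553 = -3483$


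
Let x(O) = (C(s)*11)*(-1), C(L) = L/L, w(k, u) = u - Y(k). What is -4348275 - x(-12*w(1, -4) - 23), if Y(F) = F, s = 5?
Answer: -4348264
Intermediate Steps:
w(k, u) = u - k
C(L) = 1
x(O) = -11 (x(O) = (1*11)*(-1) = 11*(-1) = -11)
-4348275 - x(-12*w(1, -4) - 23) = -4348275 - 1*(-11) = -4348275 + 11 = -4348264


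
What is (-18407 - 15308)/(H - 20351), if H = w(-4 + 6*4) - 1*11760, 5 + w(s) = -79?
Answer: 6743/6439 ≈ 1.0472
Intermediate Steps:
w(s) = -84 (w(s) = -5 - 79 = -84)
H = -11844 (H = -84 - 1*11760 = -84 - 11760 = -11844)
(-18407 - 15308)/(H - 20351) = (-18407 - 15308)/(-11844 - 20351) = -33715/(-32195) = -33715*(-1/32195) = 6743/6439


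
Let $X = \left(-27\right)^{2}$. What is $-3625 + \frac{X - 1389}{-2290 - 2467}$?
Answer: $- \frac{17243465}{4757} \approx -3624.9$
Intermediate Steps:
$X = 729$
$-3625 + \frac{X - 1389}{-2290 - 2467} = -3625 + \frac{729 - 1389}{-2290 - 2467} = -3625 - \frac{660}{-4757} = -3625 - - \frac{660}{4757} = -3625 + \frac{660}{4757} = - \frac{17243465}{4757}$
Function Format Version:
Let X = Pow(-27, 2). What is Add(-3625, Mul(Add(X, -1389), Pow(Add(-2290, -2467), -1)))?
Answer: Rational(-17243465, 4757) ≈ -3624.9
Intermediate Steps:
X = 729
Add(-3625, Mul(Add(X, -1389), Pow(Add(-2290, -2467), -1))) = Add(-3625, Mul(Add(729, -1389), Pow(Add(-2290, -2467), -1))) = Add(-3625, Mul(-660, Pow(-4757, -1))) = Add(-3625, Mul(-660, Rational(-1, 4757))) = Add(-3625, Rational(660, 4757)) = Rational(-17243465, 4757)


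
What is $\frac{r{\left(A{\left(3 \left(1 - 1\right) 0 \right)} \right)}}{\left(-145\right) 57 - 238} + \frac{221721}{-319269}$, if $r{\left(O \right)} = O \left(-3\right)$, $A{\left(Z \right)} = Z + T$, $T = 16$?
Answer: $- \frac{623322917}{904914769} \approx -0.68882$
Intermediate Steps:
$A{\left(Z \right)} = 16 + Z$ ($A{\left(Z \right)} = Z + 16 = 16 + Z$)
$r{\left(O \right)} = - 3 O$
$\frac{r{\left(A{\left(3 \left(1 - 1\right) 0 \right)} \right)}}{\left(-145\right) 57 - 238} + \frac{221721}{-319269} = \frac{\left(-3\right) \left(16 + 3 \left(1 - 1\right) 0\right)}{\left(-145\right) 57 - 238} + \frac{221721}{-319269} = \frac{\left(-3\right) \left(16 + 3 \cdot 0 \cdot 0\right)}{-8265 - 238} + 221721 \left(- \frac{1}{319269}\right) = \frac{\left(-3\right) \left(16 + 0 \cdot 0\right)}{-8503} - \frac{73907}{106423} = - 3 \left(16 + 0\right) \left(- \frac{1}{8503}\right) - \frac{73907}{106423} = \left(-3\right) 16 \left(- \frac{1}{8503}\right) - \frac{73907}{106423} = \left(-48\right) \left(- \frac{1}{8503}\right) - \frac{73907}{106423} = \frac{48}{8503} - \frac{73907}{106423} = - \frac{623322917}{904914769}$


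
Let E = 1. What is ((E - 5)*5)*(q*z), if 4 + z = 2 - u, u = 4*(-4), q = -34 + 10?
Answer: 6720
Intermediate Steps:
q = -24
u = -16
z = 14 (z = -4 + (2 - 1*(-16)) = -4 + (2 + 16) = -4 + 18 = 14)
((E - 5)*5)*(q*z) = ((1 - 5)*5)*(-24*14) = -4*5*(-336) = -20*(-336) = 6720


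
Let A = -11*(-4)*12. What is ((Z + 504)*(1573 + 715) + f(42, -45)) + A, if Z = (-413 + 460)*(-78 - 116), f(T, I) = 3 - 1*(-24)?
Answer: -19708277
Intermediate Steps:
f(T, I) = 27 (f(T, I) = 3 + 24 = 27)
Z = -9118 (Z = 47*(-194) = -9118)
A = 528 (A = 44*12 = 528)
((Z + 504)*(1573 + 715) + f(42, -45)) + A = ((-9118 + 504)*(1573 + 715) + 27) + 528 = (-8614*2288 + 27) + 528 = (-19708832 + 27) + 528 = -19708805 + 528 = -19708277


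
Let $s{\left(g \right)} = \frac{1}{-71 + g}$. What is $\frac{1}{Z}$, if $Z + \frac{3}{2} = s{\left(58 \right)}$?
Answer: $- \frac{26}{41} \approx -0.63415$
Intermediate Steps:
$Z = - \frac{41}{26}$ ($Z = - \frac{3}{2} + \frac{1}{-71 + 58} = - \frac{3}{2} + \frac{1}{-13} = - \frac{3}{2} - \frac{1}{13} = - \frac{41}{26} \approx -1.5769$)
$\frac{1}{Z} = \frac{1}{- \frac{41}{26}} = - \frac{26}{41}$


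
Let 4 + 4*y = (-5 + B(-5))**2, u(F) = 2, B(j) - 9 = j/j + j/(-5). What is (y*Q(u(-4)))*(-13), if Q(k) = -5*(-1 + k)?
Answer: 520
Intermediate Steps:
B(j) = 10 - j/5 (B(j) = 9 + (j/j + j/(-5)) = 9 + (1 + j*(-1/5)) = 9 + (1 - j/5) = 10 - j/5)
y = 8 (y = -1 + (-5 + (10 - 1/5*(-5)))**2/4 = -1 + (-5 + (10 + 1))**2/4 = -1 + (-5 + 11)**2/4 = -1 + (1/4)*6**2 = -1 + (1/4)*36 = -1 + 9 = 8)
Q(k) = 5 - 5*k
(y*Q(u(-4)))*(-13) = (8*(5 - 5*2))*(-13) = (8*(5 - 10))*(-13) = (8*(-5))*(-13) = -40*(-13) = 520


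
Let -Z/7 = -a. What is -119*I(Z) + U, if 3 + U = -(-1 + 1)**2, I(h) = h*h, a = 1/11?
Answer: -6194/121 ≈ -51.190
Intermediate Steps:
a = 1/11 ≈ 0.090909
Z = 7/11 (Z = -(-7)/11 = -7*(-1/11) = 7/11 ≈ 0.63636)
I(h) = h**2
U = -3 (U = -3 - (-1 + 1)**2 = -3 - 1*0**2 = -3 - 1*0 = -3 + 0 = -3)
-119*I(Z) + U = -119*(7/11)**2 - 3 = -119*49/121 - 3 = -5831/121 - 3 = -6194/121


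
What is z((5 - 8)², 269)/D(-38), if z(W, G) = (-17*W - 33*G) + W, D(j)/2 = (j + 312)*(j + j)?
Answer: 9021/41648 ≈ 0.21660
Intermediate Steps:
D(j) = 4*j*(312 + j) (D(j) = 2*((j + 312)*(j + j)) = 2*((312 + j)*(2*j)) = 2*(2*j*(312 + j)) = 4*j*(312 + j))
z(W, G) = -33*G - 16*W (z(W, G) = (-33*G - 17*W) + W = -33*G - 16*W)
z((5 - 8)², 269)/D(-38) = (-33*269 - 16*(5 - 8)²)/((4*(-38)*(312 - 38))) = (-8877 - 16*(-3)²)/((4*(-38)*274)) = (-8877 - 16*9)/(-41648) = (-8877 - 144)*(-1/41648) = -9021*(-1/41648) = 9021/41648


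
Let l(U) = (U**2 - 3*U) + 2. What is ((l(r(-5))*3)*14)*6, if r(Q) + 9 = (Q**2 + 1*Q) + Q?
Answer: 5040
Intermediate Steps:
r(Q) = -9 + Q**2 + 2*Q (r(Q) = -9 + ((Q**2 + 1*Q) + Q) = -9 + ((Q**2 + Q) + Q) = -9 + ((Q + Q**2) + Q) = -9 + (Q**2 + 2*Q) = -9 + Q**2 + 2*Q)
l(U) = 2 + U**2 - 3*U
((l(r(-5))*3)*14)*6 = (((2 + (-9 + (-5)**2 + 2*(-5))**2 - 3*(-9 + (-5)**2 + 2*(-5)))*3)*14)*6 = (((2 + (-9 + 25 - 10)**2 - 3*(-9 + 25 - 10))*3)*14)*6 = (((2 + 6**2 - 3*6)*3)*14)*6 = (((2 + 36 - 18)*3)*14)*6 = ((20*3)*14)*6 = (60*14)*6 = 840*6 = 5040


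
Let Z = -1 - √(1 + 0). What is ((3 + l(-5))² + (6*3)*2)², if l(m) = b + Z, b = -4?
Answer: 2025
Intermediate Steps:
Z = -2 (Z = -1 - √1 = -1 - 1*1 = -1 - 1 = -2)
l(m) = -6 (l(m) = -4 - 2 = -6)
((3 + l(-5))² + (6*3)*2)² = ((3 - 6)² + (6*3)*2)² = ((-3)² + 18*2)² = (9 + 36)² = 45² = 2025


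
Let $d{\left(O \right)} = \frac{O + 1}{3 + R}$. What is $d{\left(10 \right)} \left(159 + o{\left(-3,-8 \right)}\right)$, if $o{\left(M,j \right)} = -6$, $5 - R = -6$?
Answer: $\frac{1683}{14} \approx 120.21$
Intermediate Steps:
$R = 11$ ($R = 5 - -6 = 5 + 6 = 11$)
$d{\left(O \right)} = \frac{1}{14} + \frac{O}{14}$ ($d{\left(O \right)} = \frac{O + 1}{3 + 11} = \frac{1 + O}{14} = \left(1 + O\right) \frac{1}{14} = \frac{1}{14} + \frac{O}{14}$)
$d{\left(10 \right)} \left(159 + o{\left(-3,-8 \right)}\right) = \left(\frac{1}{14} + \frac{1}{14} \cdot 10\right) \left(159 - 6\right) = \left(\frac{1}{14} + \frac{5}{7}\right) 153 = \frac{11}{14} \cdot 153 = \frac{1683}{14}$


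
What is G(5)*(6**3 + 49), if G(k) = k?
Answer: 1325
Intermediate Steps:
G(5)*(6**3 + 49) = 5*(6**3 + 49) = 5*(216 + 49) = 5*265 = 1325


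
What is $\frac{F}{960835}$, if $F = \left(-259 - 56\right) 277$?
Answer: $- \frac{17451}{192167} \approx -0.090812$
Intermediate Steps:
$F = -87255$ ($F = \left(-315\right) 277 = -87255$)
$\frac{F}{960835} = - \frac{87255}{960835} = \left(-87255\right) \frac{1}{960835} = - \frac{17451}{192167}$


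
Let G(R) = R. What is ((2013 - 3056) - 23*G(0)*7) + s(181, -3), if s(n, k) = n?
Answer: -862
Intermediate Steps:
((2013 - 3056) - 23*G(0)*7) + s(181, -3) = ((2013 - 3056) - 23*0*7) + 181 = (-1043 + 0*7) + 181 = (-1043 + 0) + 181 = -1043 + 181 = -862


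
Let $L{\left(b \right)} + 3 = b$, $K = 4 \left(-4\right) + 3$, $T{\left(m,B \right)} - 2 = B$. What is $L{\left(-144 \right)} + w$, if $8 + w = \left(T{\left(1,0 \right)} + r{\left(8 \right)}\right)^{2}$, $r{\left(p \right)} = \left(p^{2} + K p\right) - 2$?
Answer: $1445$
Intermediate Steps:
$T{\left(m,B \right)} = 2 + B$
$K = -13$ ($K = -16 + 3 = -13$)
$r{\left(p \right)} = -2 + p^{2} - 13 p$ ($r{\left(p \right)} = \left(p^{2} - 13 p\right) - 2 = -2 + p^{2} - 13 p$)
$w = 1592$ ($w = -8 + \left(\left(2 + 0\right) - \left(106 - 64\right)\right)^{2} = -8 + \left(2 - 42\right)^{2} = -8 + \left(-40\right)^{2} = -8 + 1600 = 1592$)
$L{\left(b \right)} = -3 + b$
$L{\left(-144 \right)} + w = \left(-3 - 144\right) + 1592 = -147 + 1592 = 1445$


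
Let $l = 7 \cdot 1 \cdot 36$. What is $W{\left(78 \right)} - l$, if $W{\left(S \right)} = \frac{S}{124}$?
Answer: $- \frac{15585}{62} \approx -251.37$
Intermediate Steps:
$W{\left(S \right)} = \frac{S}{124}$ ($W{\left(S \right)} = S \frac{1}{124} = \frac{S}{124}$)
$l = 252$ ($l = 7 \cdot 36 = 252$)
$W{\left(78 \right)} - l = \frac{1}{124} \cdot 78 - 252 = \frac{39}{62} - 252 = - \frac{15585}{62}$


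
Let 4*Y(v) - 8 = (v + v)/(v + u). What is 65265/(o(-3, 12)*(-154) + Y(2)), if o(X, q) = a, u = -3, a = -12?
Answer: 65265/1849 ≈ 35.297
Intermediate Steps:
o(X, q) = -12
Y(v) = 2 + v/(2*(-3 + v)) (Y(v) = 2 + ((v + v)/(v - 3))/4 = 2 + ((2*v)/(-3 + v))/4 = 2 + (2*v/(-3 + v))/4 = 2 + v/(2*(-3 + v)))
65265/(o(-3, 12)*(-154) + Y(2)) = 65265/(-12*(-154) + (-12 + 5*2)/(2*(-3 + 2))) = 65265/(1848 + (½)*(-12 + 10)/(-1)) = 65265/(1848 + (½)*(-1)*(-2)) = 65265/(1848 + 1) = 65265/1849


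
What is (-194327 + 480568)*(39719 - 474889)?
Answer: -124563495970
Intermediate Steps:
(-194327 + 480568)*(39719 - 474889) = 286241*(-435170) = -124563495970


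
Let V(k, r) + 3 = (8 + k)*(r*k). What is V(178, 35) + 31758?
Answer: 1190535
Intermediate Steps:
V(k, r) = -3 + k*r*(8 + k) (V(k, r) = -3 + (8 + k)*(r*k) = -3 + (8 + k)*(k*r) = -3 + k*r*(8 + k))
V(178, 35) + 31758 = (-3 + 35*178**2 + 8*178*35) + 31758 = (-3 + 35*31684 + 49840) + 31758 = (-3 + 1108940 + 49840) + 31758 = 1158777 + 31758 = 1190535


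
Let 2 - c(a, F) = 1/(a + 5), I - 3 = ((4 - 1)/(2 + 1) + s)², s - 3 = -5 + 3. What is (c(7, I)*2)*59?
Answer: 1357/6 ≈ 226.17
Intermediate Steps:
s = 1 (s = 3 + (-5 + 3) = 3 - 2 = 1)
I = 7 (I = 3 + ((4 - 1)/(2 + 1) + 1)² = 3 + (3/3 + 1)² = 3 + (3*(⅓) + 1)² = 3 + (1 + 1)² = 3 + 2² = 3 + 4 = 7)
c(a, F) = 2 - 1/(5 + a) (c(a, F) = 2 - 1/(a + 5) = 2 - 1/(5 + a))
(c(7, I)*2)*59 = (((9 + 2*7)/(5 + 7))*2)*59 = (((9 + 14)/12)*2)*59 = (((1/12)*23)*2)*59 = ((23/12)*2)*59 = (23/6)*59 = 1357/6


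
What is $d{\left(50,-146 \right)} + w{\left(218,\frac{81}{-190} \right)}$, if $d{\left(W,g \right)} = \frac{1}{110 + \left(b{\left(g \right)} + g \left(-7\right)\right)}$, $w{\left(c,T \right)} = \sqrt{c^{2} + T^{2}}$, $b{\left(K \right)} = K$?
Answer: $\frac{1}{986} + \frac{\sqrt{1715622961}}{190} \approx 218.0$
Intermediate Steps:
$w{\left(c,T \right)} = \sqrt{T^{2} + c^{2}}$
$d{\left(W,g \right)} = \frac{1}{110 - 6 g}$ ($d{\left(W,g \right)} = \frac{1}{110 + \left(g + g \left(-7\right)\right)} = \frac{1}{110 + \left(g - 7 g\right)} = \frac{1}{110 - 6 g}$)
$d{\left(50,-146 \right)} + w{\left(218,\frac{81}{-190} \right)} = \frac{1}{2 \left(55 - -438\right)} + \sqrt{\left(\frac{81}{-190}\right)^{2} + 218^{2}} = \frac{1}{2 \left(55 + 438\right)} + \sqrt{\left(81 \left(- \frac{1}{190}\right)\right)^{2} + 47524} = \frac{1}{2 \cdot 493} + \sqrt{\left(- \frac{81}{190}\right)^{2} + 47524} = \frac{1}{2} \cdot \frac{1}{493} + \sqrt{\frac{6561}{36100} + 47524} = \frac{1}{986} + \sqrt{\frac{1715622961}{36100}} = \frac{1}{986} + \frac{\sqrt{1715622961}}{190}$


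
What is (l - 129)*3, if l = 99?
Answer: -90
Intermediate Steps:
(l - 129)*3 = (99 - 129)*3 = -30*3 = -90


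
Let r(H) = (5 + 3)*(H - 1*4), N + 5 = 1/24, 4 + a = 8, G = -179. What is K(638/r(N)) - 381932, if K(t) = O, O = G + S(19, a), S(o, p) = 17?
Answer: -382094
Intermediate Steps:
a = 4 (a = -4 + 8 = 4)
N = -119/24 (N = -5 + 1/24 = -119/24 ≈ -4.9583)
r(H) = -32 + 8*H (r(H) = 8*(H - 4) = 8*(-4 + H) = -32 + 8*H)
O = -162 (O = -179 + 17 = -162)
K(t) = -162
K(638/r(N)) - 381932 = -162 - 381932 = -382094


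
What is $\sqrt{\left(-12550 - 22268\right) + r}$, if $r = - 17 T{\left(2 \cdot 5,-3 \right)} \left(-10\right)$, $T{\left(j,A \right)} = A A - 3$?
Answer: $i \sqrt{33798} \approx 183.84 i$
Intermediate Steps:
$T{\left(j,A \right)} = -3 + A^{2}$ ($T{\left(j,A \right)} = A^{2} - 3 = -3 + A^{2}$)
$r = 1020$ ($r = - 17 \left(-3 + \left(-3\right)^{2}\right) \left(-10\right) = - 17 \left(-3 + 9\right) \left(-10\right) = \left(-17\right) 6 \left(-10\right) = \left(-102\right) \left(-10\right) = 1020$)
$\sqrt{\left(-12550 - 22268\right) + r} = \sqrt{\left(-12550 - 22268\right) + 1020} = \sqrt{-34818 + 1020} = \sqrt{-33798} = i \sqrt{33798}$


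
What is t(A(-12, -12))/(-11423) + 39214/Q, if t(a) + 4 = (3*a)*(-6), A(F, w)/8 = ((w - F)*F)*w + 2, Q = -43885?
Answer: -435127102/501298355 ≈ -0.86800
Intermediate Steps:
A(F, w) = 16 + 8*F*w*(w - F) (A(F, w) = 8*(((w - F)*F)*w + 2) = 8*((F*(w - F))*w + 2) = 8*(F*w*(w - F) + 2) = 8*(2 + F*w*(w - F)) = 16 + 8*F*w*(w - F))
t(a) = -4 - 18*a (t(a) = -4 + (3*a)*(-6) = -4 - 18*a)
t(A(-12, -12))/(-11423) + 39214/Q = (-4 - 18*(16 - 8*(-12)*(-12)² + 8*(-12)*(-12)²))/(-11423) + 39214/(-43885) = (-4 - 18*(16 - 8*(-12)*144 + 8*(-12)*144))*(-1/11423) + 39214*(-1/43885) = (-4 - 18*(16 + 13824 - 13824))*(-1/11423) - 39214/43885 = (-4 - 18*16)*(-1/11423) - 39214/43885 = (-4 - 288)*(-1/11423) - 39214/43885 = -292*(-1/11423) - 39214/43885 = 292/11423 - 39214/43885 = -435127102/501298355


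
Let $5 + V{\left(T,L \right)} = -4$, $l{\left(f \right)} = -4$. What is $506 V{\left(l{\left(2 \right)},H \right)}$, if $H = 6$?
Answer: $-4554$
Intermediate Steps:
$V{\left(T,L \right)} = -9$ ($V{\left(T,L \right)} = -5 - 4 = -9$)
$506 V{\left(l{\left(2 \right)},H \right)} = 506 \left(-9\right) = -4554$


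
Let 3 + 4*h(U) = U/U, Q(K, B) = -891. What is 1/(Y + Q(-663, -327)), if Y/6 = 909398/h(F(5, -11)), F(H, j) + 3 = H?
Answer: -1/10913667 ≈ -9.1628e-8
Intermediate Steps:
F(H, j) = -3 + H
h(U) = -½ (h(U) = -¾ + (U/U)/4 = -¾ + (¼)*1 = -¾ + ¼ = -½)
Y = -10912776 (Y = 6*(909398/(-½)) = 6*(909398*(-2)) = 6*(-1818796) = -10912776)
1/(Y + Q(-663, -327)) = 1/(-10912776 - 891) = 1/(-10913667) = -1/10913667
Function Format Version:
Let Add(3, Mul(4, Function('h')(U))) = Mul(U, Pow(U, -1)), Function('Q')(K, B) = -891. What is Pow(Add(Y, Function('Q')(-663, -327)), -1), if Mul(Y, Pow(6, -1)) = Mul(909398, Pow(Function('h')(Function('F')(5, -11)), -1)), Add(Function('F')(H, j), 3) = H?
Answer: Rational(-1, 10913667) ≈ -9.1628e-8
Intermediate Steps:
Function('F')(H, j) = Add(-3, H)
Function('h')(U) = Rational(-1, 2) (Function('h')(U) = Add(Rational(-3, 4), Mul(Rational(1, 4), Mul(U, Pow(U, -1)))) = Add(Rational(-3, 4), Mul(Rational(1, 4), 1)) = Add(Rational(-3, 4), Rational(1, 4)) = Rational(-1, 2))
Y = -10912776 (Y = Mul(6, Mul(909398, Pow(Rational(-1, 2), -1))) = Mul(6, Mul(909398, -2)) = Mul(6, -1818796) = -10912776)
Pow(Add(Y, Function('Q')(-663, -327)), -1) = Pow(Add(-10912776, -891), -1) = Pow(-10913667, -1) = Rational(-1, 10913667)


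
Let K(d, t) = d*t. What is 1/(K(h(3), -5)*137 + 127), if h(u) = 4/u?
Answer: -3/2359 ≈ -0.0012717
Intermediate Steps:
1/(K(h(3), -5)*137 + 127) = 1/(((4/3)*(-5))*137 + 127) = 1/(-20/3*137 + 127) = 1/(-2740/3 + 127) = 1/(-2359/3) = -3/2359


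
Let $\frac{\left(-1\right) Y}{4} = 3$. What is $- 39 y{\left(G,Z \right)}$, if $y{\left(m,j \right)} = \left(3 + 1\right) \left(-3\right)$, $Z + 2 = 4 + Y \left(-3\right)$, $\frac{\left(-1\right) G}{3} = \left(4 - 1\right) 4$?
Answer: $468$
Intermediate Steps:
$Y = -12$ ($Y = \left(-4\right) 3 = -12$)
$G = -36$ ($G = - 3 \left(4 - 1\right) 4 = - 3 \cdot 3 \cdot 4 = \left(-3\right) 12 = -36$)
$Z = 38$ ($Z = -2 + \left(4 - -36\right) = -2 + \left(4 + 36\right) = -2 + 40 = 38$)
$y{\left(m,j \right)} = -12$ ($y{\left(m,j \right)} = 4 \left(-3\right) = -12$)
$- 39 y{\left(G,Z \right)} = \left(-39\right) \left(-12\right) = 468$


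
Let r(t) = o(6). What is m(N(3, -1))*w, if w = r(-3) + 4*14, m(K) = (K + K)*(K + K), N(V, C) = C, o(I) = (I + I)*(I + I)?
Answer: 800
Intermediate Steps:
o(I) = 4*I**2 (o(I) = (2*I)*(2*I) = 4*I**2)
m(K) = 4*K**2 (m(K) = (2*K)*(2*K) = 4*K**2)
r(t) = 144 (r(t) = 4*6**2 = 4*36 = 144)
w = 200 (w = 144 + 4*14 = 144 + 56 = 200)
m(N(3, -1))*w = (4*(-1)**2)*200 = (4*1)*200 = 4*200 = 800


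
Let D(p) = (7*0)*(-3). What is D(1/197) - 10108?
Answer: -10108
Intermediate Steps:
D(p) = 0 (D(p) = 0*(-3) = 0)
D(1/197) - 10108 = 0 - 10108 = -10108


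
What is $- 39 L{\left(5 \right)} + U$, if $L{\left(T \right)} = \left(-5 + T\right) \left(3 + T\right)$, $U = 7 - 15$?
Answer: $-8$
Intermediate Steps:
$U = -8$ ($U = 7 - 15 = -8$)
$- 39 L{\left(5 \right)} + U = - 39 \left(-15 + 5^{2} - 10\right) - 8 = - 39 \left(-15 + 25 - 10\right) - 8 = \left(-39\right) 0 - 8 = 0 - 8 = -8$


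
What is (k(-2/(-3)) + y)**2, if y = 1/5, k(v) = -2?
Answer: 81/25 ≈ 3.2400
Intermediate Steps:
y = 1/5 ≈ 0.20000
(k(-2/(-3)) + y)**2 = (-2 + 1/5)**2 = (-9/5)**2 = 81/25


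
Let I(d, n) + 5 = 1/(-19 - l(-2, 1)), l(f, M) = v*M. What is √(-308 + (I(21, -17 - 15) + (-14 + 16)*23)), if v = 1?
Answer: 7*I*√545/10 ≈ 16.342*I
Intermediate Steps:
l(f, M) = M (l(f, M) = 1*M = M)
I(d, n) = -101/20 (I(d, n) = -5 + 1/(-19 - 1*1) = -5 + 1/(-19 - 1) = -5 + 1/(-20) = -5 - 1/20 = -101/20)
√(-308 + (I(21, -17 - 15) + (-14 + 16)*23)) = √(-308 + (-101/20 + (-14 + 16)*23)) = √(-308 + (-101/20 + 2*23)) = √(-308 + (-101/20 + 46)) = √(-308 + 819/20) = √(-5341/20) = 7*I*√545/10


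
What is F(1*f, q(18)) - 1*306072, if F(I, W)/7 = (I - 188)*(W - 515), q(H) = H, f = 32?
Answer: 236652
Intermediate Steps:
F(I, W) = 7*(-515 + W)*(-188 + I) (F(I, W) = 7*((I - 188)*(W - 515)) = 7*((-188 + I)*(-515 + W)) = 7*((-515 + W)*(-188 + I)) = 7*(-515 + W)*(-188 + I))
F(1*f, q(18)) - 1*306072 = (677740 - 3605*32 - 1316*18 + 7*(1*32)*18) - 1*306072 = (677740 - 3605*32 - 23688 + 7*32*18) - 306072 = (677740 - 115360 - 23688 + 4032) - 306072 = 542724 - 306072 = 236652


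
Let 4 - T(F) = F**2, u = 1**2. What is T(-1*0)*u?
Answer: 4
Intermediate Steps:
u = 1
T(F) = 4 - F**2
T(-1*0)*u = (4 - (-1*0)**2)*1 = (4 - 1*0**2)*1 = (4 - 1*0)*1 = (4 + 0)*1 = 4*1 = 4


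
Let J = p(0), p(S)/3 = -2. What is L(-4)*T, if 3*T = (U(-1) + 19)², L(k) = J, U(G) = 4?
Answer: -1058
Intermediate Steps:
p(S) = -6 (p(S) = 3*(-2) = -6)
J = -6
L(k) = -6
T = 529/3 (T = (4 + 19)²/3 = (⅓)*23² = (⅓)*529 = 529/3 ≈ 176.33)
L(-4)*T = -6*529/3 = -1058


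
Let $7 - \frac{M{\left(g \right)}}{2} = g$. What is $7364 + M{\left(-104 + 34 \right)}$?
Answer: $7518$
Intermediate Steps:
$M{\left(g \right)} = 14 - 2 g$
$7364 + M{\left(-104 + 34 \right)} = 7364 - \left(-14 + 2 \left(-104 + 34\right)\right) = 7364 + \left(14 - -140\right) = 7364 + \left(14 + 140\right) = 7364 + 154 = 7518$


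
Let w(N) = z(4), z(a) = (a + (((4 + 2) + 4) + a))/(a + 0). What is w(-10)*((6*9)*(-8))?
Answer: -1944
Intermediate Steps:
z(a) = (10 + 2*a)/a (z(a) = (a + ((6 + 4) + a))/a = (a + (10 + a))/a = (10 + 2*a)/a)
w(N) = 9/2 (w(N) = 2 + 10/4 = 2 + 10*(1/4) = 2 + 5/2 = 9/2)
w(-10)*((6*9)*(-8)) = 9*((6*9)*(-8))/2 = 9*(54*(-8))/2 = (9/2)*(-432) = -1944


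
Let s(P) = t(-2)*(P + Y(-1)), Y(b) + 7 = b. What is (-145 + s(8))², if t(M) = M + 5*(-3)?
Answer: 21025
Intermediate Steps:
Y(b) = -7 + b
t(M) = -15 + M (t(M) = M - 15 = -15 + M)
s(P) = 136 - 17*P (s(P) = (-15 - 2)*(P + (-7 - 1)) = -17*(P - 8) = -17*(-8 + P) = 136 - 17*P)
(-145 + s(8))² = (-145 + (136 - 17*8))² = (-145 + (136 - 136))² = (-145 + 0)² = (-145)² = 21025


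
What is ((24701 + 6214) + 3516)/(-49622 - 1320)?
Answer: -34431/50942 ≈ -0.67589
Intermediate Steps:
((24701 + 6214) + 3516)/(-49622 - 1320) = (30915 + 3516)/(-50942) = 34431*(-1/50942) = -34431/50942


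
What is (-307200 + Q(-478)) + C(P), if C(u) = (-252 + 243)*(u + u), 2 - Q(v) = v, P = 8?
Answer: -306864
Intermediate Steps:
Q(v) = 2 - v
C(u) = -18*u
(-307200 + Q(-478)) + C(P) = (-307200 + (2 - 1*(-478))) - 18*8 = (-307200 + (2 + 478)) - 144 = (-307200 + 480) - 144 = -306720 - 144 = -306864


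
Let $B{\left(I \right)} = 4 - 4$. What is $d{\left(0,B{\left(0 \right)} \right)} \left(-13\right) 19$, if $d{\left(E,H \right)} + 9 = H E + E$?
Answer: $2223$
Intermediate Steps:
$B{\left(I \right)} = 0$
$d{\left(E,H \right)} = -9 + E + E H$ ($d{\left(E,H \right)} = -9 + \left(H E + E\right) = -9 + \left(E H + E\right) = -9 + \left(E + E H\right) = -9 + E + E H$)
$d{\left(0,B{\left(0 \right)} \right)} \left(-13\right) 19 = \left(-9 + 0 + 0 \cdot 0\right) \left(-13\right) 19 = \left(-9 + 0 + 0\right) \left(-13\right) 19 = \left(-9\right) \left(-13\right) 19 = 117 \cdot 19 = 2223$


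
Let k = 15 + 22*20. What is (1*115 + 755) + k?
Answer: 1325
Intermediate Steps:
k = 455 (k = 15 + 440 = 455)
(1*115 + 755) + k = (1*115 + 755) + 455 = (115 + 755) + 455 = 870 + 455 = 1325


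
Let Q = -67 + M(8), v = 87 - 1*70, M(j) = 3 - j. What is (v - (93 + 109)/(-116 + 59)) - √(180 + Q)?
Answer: 1171/57 - 6*√3 ≈ 10.152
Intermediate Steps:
v = 17 (v = 87 - 70 = 17)
Q = -72 (Q = -67 + (3 - 1*8) = -67 + (3 - 8) = -67 - 5 = -72)
(v - (93 + 109)/(-116 + 59)) - √(180 + Q) = (17 - (93 + 109)/(-116 + 59)) - √(180 - 72) = (17 - 202/(-57)) - √108 = (17 - 202*(-1)/57) - 6*√3 = (17 - 1*(-202/57)) - 6*√3 = (17 + 202/57) - 6*√3 = 1171/57 - 6*√3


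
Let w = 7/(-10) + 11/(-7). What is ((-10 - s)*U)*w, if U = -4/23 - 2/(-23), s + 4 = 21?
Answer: -4293/805 ≈ -5.3329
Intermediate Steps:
s = 17 (s = -4 + 21 = 17)
U = -2/23 (U = -4*1/23 - 2*(-1/23) = -4/23 + 2/23 = -2/23 ≈ -0.086957)
w = -159/70 (w = 7*(-⅒) + 11*(-⅐) = -7/10 - 11/7 = -159/70 ≈ -2.2714)
((-10 - s)*U)*w = ((-10 - 1*17)*(-2/23))*(-159/70) = ((-10 - 17)*(-2/23))*(-159/70) = -27*(-2/23)*(-159/70) = (54/23)*(-159/70) = -4293/805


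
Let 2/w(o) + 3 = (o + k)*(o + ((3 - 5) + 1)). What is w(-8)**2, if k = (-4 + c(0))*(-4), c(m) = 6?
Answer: 4/19881 ≈ 0.00020120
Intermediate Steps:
k = -8 (k = (-4 + 6)*(-4) = 2*(-4) = -8)
w(o) = 2/(-3 + (-1 + o)*(-8 + o)) (w(o) = 2/(-3 + (o - 8)*(o + ((3 - 5) + 1))) = 2/(-3 + (-8 + o)*(o + (-2 + 1))) = 2/(-3 + (-8 + o)*(o - 1)) = 2/(-3 + (-8 + o)*(-1 + o)) = 2/(-3 + (-1 + o)*(-8 + o)))
w(-8)**2 = (2/(5 + (-8)**2 - 9*(-8)))**2 = (2/(5 + 64 + 72))**2 = (2/141)**2 = 4/19881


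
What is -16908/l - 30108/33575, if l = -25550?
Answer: -4031466/17156825 ≈ -0.23498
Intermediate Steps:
-16908/l - 30108/33575 = -16908/(-25550) - 30108/33575 = -16908*(-1/25550) - 30108*1/33575 = 8454/12775 - 30108/33575 = -4031466/17156825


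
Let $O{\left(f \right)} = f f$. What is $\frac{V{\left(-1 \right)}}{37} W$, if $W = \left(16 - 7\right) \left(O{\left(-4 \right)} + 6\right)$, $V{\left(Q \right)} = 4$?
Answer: $\frac{792}{37} \approx 21.405$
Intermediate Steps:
$O{\left(f \right)} = f^{2}$
$W = 198$ ($W = \left(16 - 7\right) \left(\left(-4\right)^{2} + 6\right) = 9 \left(16 + 6\right) = 9 \cdot 22 = 198$)
$\frac{V{\left(-1 \right)}}{37} W = \frac{1}{37} \cdot 4 \cdot 198 = \frac{4}{37} \cdot 198 = \frac{792}{37}$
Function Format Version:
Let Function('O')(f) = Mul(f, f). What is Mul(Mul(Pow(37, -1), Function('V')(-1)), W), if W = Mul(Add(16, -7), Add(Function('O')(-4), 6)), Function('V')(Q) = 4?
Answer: Rational(792, 37) ≈ 21.405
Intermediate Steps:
Function('O')(f) = Pow(f, 2)
W = 198 (W = Mul(Add(16, -7), Add(Pow(-4, 2), 6)) = Mul(9, Add(16, 6)) = Mul(9, 22) = 198)
Mul(Mul(Pow(37, -1), Function('V')(-1)), W) = Mul(Mul(Pow(37, -1), 4), 198) = Mul(Mul(Rational(1, 37), 4), 198) = Mul(Rational(4, 37), 198) = Rational(792, 37)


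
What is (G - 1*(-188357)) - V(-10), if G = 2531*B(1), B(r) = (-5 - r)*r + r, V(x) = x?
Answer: 175712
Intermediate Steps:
B(r) = r + r*(-5 - r) (B(r) = r*(-5 - r) + r = r + r*(-5 - r))
G = -12655 (G = 2531*(-1*1*(4 + 1)) = 2531*(-1*1*5) = 2531*(-5) = -12655)
(G - 1*(-188357)) - V(-10) = (-12655 - 1*(-188357)) - 1*(-10) = (-12655 + 188357) + 10 = 175702 + 10 = 175712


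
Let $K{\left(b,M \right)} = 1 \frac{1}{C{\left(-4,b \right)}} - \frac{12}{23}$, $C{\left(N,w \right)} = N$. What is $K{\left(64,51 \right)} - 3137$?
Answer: $- \frac{288675}{92} \approx -3137.8$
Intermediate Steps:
$K{\left(b,M \right)} = - \frac{71}{92}$ ($K{\left(b,M \right)} = 1 \frac{1}{-4} - \frac{12}{23} = 1 \left(- \frac{1}{4}\right) - \frac{12}{23} = - \frac{1}{4} - \frac{12}{23} = - \frac{71}{92}$)
$K{\left(64,51 \right)} - 3137 = - \frac{71}{92} - 3137 = - \frac{288675}{92}$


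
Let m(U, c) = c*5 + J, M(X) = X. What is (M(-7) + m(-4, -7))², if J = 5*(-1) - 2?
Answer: 2401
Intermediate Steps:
J = -7 (J = -5 - 2 = -7)
m(U, c) = -7 + 5*c (m(U, c) = c*5 - 7 = 5*c - 7 = -7 + 5*c)
(M(-7) + m(-4, -7))² = (-7 + (-7 + 5*(-7)))² = (-7 + (-7 - 35))² = (-7 - 42)² = (-49)² = 2401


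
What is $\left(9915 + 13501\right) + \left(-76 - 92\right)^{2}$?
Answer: $51640$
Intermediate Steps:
$\left(9915 + 13501\right) + \left(-76 - 92\right)^{2} = 23416 + \left(-168\right)^{2} = 23416 + 28224 = 51640$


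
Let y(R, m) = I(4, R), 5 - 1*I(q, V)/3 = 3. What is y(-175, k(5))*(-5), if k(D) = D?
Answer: -30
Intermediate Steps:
I(q, V) = 6 (I(q, V) = 15 - 3*3 = 15 - 9 = 6)
y(R, m) = 6
y(-175, k(5))*(-5) = 6*(-5) = -30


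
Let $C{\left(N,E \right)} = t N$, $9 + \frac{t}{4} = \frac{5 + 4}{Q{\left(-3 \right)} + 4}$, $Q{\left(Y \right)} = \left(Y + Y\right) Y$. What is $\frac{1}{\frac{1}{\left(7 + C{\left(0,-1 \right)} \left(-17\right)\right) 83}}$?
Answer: $581$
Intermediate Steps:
$Q{\left(Y \right)} = 2 Y^{2}$ ($Q{\left(Y \right)} = 2 Y Y = 2 Y^{2}$)
$t = - \frac{378}{11}$ ($t = -36 + 4 \frac{5 + 4}{2 \left(-3\right)^{2} + 4} = -36 + 4 \frac{9}{2 \cdot 9 + 4} = -36 + 4 \frac{9}{18 + 4} = -36 + 4 \cdot \frac{9}{22} = -36 + \frac{18}{11} = - \frac{378}{11} \approx -34.364$)
$C{\left(N,E \right)} = - \frac{378 N}{11}$
$\frac{1}{\frac{1}{\left(7 + C{\left(0,-1 \right)} \left(-17\right)\right) 83}} = \frac{1}{\frac{1}{\left(7 + \left(- \frac{378}{11}\right) 0 \left(-17\right)\right) 83}} = \frac{1}{\frac{1}{\left(7 + 0 \left(-17\right)\right) 83}} = \frac{1}{\frac{1}{\left(7 + 0\right) 83}} = \frac{1}{\frac{1}{7 \cdot 83}} = \frac{1}{\frac{1}{581}} = 581$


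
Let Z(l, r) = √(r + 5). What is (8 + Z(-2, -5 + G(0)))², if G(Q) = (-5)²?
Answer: 169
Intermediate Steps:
G(Q) = 25
Z(l, r) = √(5 + r)
(8 + Z(-2, -5 + G(0)))² = (8 + √(5 + (-5 + 25)))² = (8 + √(5 + 20))² = (8 + √25)² = (8 + 5)² = 13² = 169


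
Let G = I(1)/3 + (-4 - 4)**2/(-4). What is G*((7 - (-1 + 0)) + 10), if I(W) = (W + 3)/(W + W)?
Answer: -276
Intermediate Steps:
I(W) = (3 + W)/(2*W) (I(W) = (3 + W)/((2*W)) = (3 + W)*(1/(2*W)) = (3 + W)/(2*W))
G = -46/3 (G = ((1/2)*(3 + 1)/1)/3 + (-4 - 4)**2/(-4) = ((1/2)*1*4)*(1/3) + (-8)**2*(-1/4) = 2*(1/3) + 64*(-1/4) = 2/3 - 16 = -46/3 ≈ -15.333)
G*((7 - (-1 + 0)) + 10) = -46*((7 - (-1 + 0)) + 10)/3 = -46*((7 - 1*(-1)) + 10)/3 = -46*((7 + 1) + 10)/3 = -46*(8 + 10)/3 = -46/3*18 = -276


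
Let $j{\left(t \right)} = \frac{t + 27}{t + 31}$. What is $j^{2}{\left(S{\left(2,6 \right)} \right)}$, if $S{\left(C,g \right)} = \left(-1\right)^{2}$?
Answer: $\frac{49}{64} \approx 0.76563$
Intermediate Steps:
$S{\left(C,g \right)} = 1$
$j{\left(t \right)} = \frac{27 + t}{31 + t}$
$j^{2}{\left(S{\left(2,6 \right)} \right)} = \left(\frac{27 + 1}{31 + 1}\right)^{2} = \left(\frac{1}{32} \cdot 28\right)^{2} = \left(\frac{7}{8}\right)^{2} = \frac{49}{64}$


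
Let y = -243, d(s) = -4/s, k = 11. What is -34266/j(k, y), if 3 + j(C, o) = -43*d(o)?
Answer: 8326638/901 ≈ 9241.5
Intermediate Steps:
j(C, o) = -3 + 172/o (j(C, o) = -3 - (-172)/o = -3 + 172/o)
-34266/j(k, y) = -34266/(-3 + 172/(-243)) = -34266/(-3 + 172*(-1/243)) = -34266/(-3 - 172/243) = -34266/(-901/243) = -34266*(-243/901) = 8326638/901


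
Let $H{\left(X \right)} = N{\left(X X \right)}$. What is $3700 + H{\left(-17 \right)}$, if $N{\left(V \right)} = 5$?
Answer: $3705$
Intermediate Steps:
$H{\left(X \right)} = 5$
$3700 + H{\left(-17 \right)} = 3700 + 5 = 3705$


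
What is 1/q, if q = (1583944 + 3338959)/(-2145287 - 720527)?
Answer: -2865814/4922903 ≈ -0.58214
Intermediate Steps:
q = -4922903/2865814 (q = 4922903/(-2865814) = 4922903*(-1/2865814) = -4922903/2865814 ≈ -1.7178)
1/q = 1/(-4922903/2865814) = -2865814/4922903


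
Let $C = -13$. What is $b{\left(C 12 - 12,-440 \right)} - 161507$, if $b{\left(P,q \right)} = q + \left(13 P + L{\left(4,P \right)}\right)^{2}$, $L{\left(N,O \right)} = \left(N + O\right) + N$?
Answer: $5332389$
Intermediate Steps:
$L{\left(N,O \right)} = O + 2 N$
$b{\left(P,q \right)} = q + \left(8 + 14 P\right)^{2}$ ($b{\left(P,q \right)} = q + \left(13 P + \left(P + 2 \cdot 4\right)\right)^{2} = q + \left(13 P + \left(P + 8\right)\right)^{2} = q + \left(13 P + \left(8 + P\right)\right)^{2} = q + \left(8 + 14 P\right)^{2}$)
$b{\left(C 12 - 12,-440 \right)} - 161507 = \left(-440 + 4 \left(4 + 7 \left(\left(-13\right) 12 - 12\right)\right)^{2}\right) - 161507 = \left(-440 + 4 \left(4 + 7 \left(-156 - 12\right)\right)^{2}\right) - 161507 = \left(-440 + 4 \left(4 + 7 \left(-168\right)\right)^{2}\right) - 161507 = \left(-440 + 4 \left(4 - 1176\right)^{2}\right) - 161507 = \left(-440 + 4 \left(-1172\right)^{2}\right) - 161507 = \left(-440 + 4 \cdot 1373584\right) - 161507 = \left(-440 + 5494336\right) - 161507 = 5493896 - 161507 = 5332389$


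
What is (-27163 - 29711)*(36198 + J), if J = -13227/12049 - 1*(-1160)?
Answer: -25599744677310/12049 ≈ -2.1246e+9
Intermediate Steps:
J = 13963613/12049 (J = -13227*1/12049 + 1160 = -13227/12049 + 1160 = 13963613/12049 ≈ 1158.9)
(-27163 - 29711)*(36198 + J) = (-27163 - 29711)*(36198 + 13963613/12049) = -56874*450113315/12049 = -25599744677310/12049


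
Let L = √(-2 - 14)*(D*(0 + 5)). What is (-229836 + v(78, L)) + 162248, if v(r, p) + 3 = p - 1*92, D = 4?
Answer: -67683 + 80*I ≈ -67683.0 + 80.0*I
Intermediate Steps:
L = 80*I (L = √(-2 - 14)*(4*(0 + 5)) = √(-16)*(4*5) = (4*I)*20 = 80*I ≈ 80.0*I)
v(r, p) = -95 + p (v(r, p) = -3 + (p - 1*92) = -3 + (p - 92) = -3 + (-92 + p) = -95 + p)
(-229836 + v(78, L)) + 162248 = (-229836 + (-95 + 80*I)) + 162248 = (-229931 + 80*I) + 162248 = -67683 + 80*I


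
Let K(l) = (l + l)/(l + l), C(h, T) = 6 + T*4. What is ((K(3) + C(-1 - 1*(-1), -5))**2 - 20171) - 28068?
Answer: -48070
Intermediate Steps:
C(h, T) = 6 + 4*T
K(l) = 1 (K(l) = (2*l)/((2*l)) = (2*l)*(1/(2*l)) = 1)
((K(3) + C(-1 - 1*(-1), -5))**2 - 20171) - 28068 = ((1 + (6 + 4*(-5)))**2 - 20171) - 28068 = ((1 + (6 - 20))**2 - 20171) - 28068 = ((1 - 14)**2 - 20171) - 28068 = ((-13)**2 - 20171) - 28068 = (169 - 20171) - 28068 = -20002 - 28068 = -48070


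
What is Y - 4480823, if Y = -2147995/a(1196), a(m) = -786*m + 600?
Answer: -4209533904293/939456 ≈ -4.4808e+6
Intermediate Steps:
a(m) = 600 - 786*m
Y = 2147995/939456 (Y = -2147995/(600 - 786*1196) = -2147995/(600 - 940056) = -2147995/(-939456) = -2147995*(-1/939456) = 2147995/939456 ≈ 2.2864)
Y - 4480823 = 2147995/939456 - 4480823 = -4209533904293/939456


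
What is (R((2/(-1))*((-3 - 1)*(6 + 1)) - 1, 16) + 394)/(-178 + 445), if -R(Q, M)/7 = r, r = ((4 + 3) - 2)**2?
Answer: 73/89 ≈ 0.82022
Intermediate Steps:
r = 25 (r = (7 - 2)**2 = 5**2 = 25)
R(Q, M) = -175 (R(Q, M) = -7*25 = -175)
(R((2/(-1))*((-3 - 1)*(6 + 1)) - 1, 16) + 394)/(-178 + 445) = (-175 + 394)/(-178 + 445) = 219/267 = 219*(1/267) = 73/89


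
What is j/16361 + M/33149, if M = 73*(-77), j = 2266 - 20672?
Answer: -702105675/542350789 ≈ -1.2946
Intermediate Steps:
j = -18406
M = -5621
j/16361 + M/33149 = -18406/16361 - 5621/33149 = -702105675/542350789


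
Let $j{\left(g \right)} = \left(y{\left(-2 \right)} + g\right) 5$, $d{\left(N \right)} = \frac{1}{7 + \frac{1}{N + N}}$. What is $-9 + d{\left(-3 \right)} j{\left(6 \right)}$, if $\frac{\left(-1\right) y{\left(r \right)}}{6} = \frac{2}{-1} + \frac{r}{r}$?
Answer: $- \frac{9}{41} \approx -0.21951$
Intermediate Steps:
$y{\left(r \right)} = 6$ ($y{\left(r \right)} = - 6 \left(\frac{2}{-1} + \frac{r}{r}\right) = - 6 \left(2 \left(-1\right) + 1\right) = - 6 \left(-2 + 1\right) = \left(-6\right) \left(-1\right) = 6$)
$d{\left(N \right)} = \frac{1}{7 + \frac{1}{2 N}}$
$j{\left(g \right)} = 30 + 5 g$ ($j{\left(g \right)} = \left(6 + g\right) 5 = 30 + 5 g$)
$-9 + d{\left(-3 \right)} j{\left(6 \right)} = -9 + 2 \left(-3\right) \frac{1}{1 + 14 \left(-3\right)} \left(30 + 5 \cdot 6\right) = -9 + 2 \left(-3\right) \frac{1}{1 - 42} \left(30 + 30\right) = -9 + 2 \left(-3\right) \frac{1}{-41} \cdot 60 = -9 + 2 \left(-3\right) \left(- \frac{1}{41}\right) 60 = -9 + \frac{6}{41} \cdot 60 = -9 + \frac{360}{41} = - \frac{9}{41}$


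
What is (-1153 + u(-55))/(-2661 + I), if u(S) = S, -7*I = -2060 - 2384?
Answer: 8456/14183 ≈ 0.59621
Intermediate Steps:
I = 4444/7 (I = -(-2060 - 2384)/7 = -⅐*(-4444) = 4444/7 ≈ 634.86)
(-1153 + u(-55))/(-2661 + I) = (-1153 - 55)/(-2661 + 4444/7) = -1208/(-14183/7) = -1208*(-7/14183) = 8456/14183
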